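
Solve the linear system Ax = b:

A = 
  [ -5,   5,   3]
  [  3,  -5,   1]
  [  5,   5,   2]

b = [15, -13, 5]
x = [-1, 2, 0]

Row reduce the augmented matrix [A|b]:
R2 → R2 + (3/5)·R1
R3 → R3 + (1)·R1
R3 → R3 + (5)·R2
REF = 
  [  -5,    5,    3,   15]
  [   0,   -2, 14/5,   -4]
  [   0,    0,   19,    0]

Back-substitution:
x₃ = 0 / 19 = 0
x₂ = (-4 - (14/5)(0)) / (-2) = 2
x₁ = (15 - (5)(2) - (3)(0)) / (-5) = -1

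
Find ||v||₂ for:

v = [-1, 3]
3.162

||v||₂ = √((-1)² + (3)²) = √10 = 3.162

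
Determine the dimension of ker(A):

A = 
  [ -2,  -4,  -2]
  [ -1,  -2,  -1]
nullity(A) = 2

Row reduce:
R2 → R2 - (1/2)·R1
REF = 
  [ -2,  -4,  -2]
  [  0,   0,   0]
Pivot columns: 1 → 1 pivot.
rank(A) = 1, so nullity(A) = 3 - 1 = 2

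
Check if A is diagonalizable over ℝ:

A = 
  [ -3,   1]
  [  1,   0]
Yes

tr(A) = -3, det(A) = -1
Characteristic polynomial: λ² - tr(A)λ + det(A) = λ² + 3λ - 1
λ² + 3λ - 1 = 0  ⇒  λ = (-3 ± √((3)² - 4·(-1)))/2 = (-3 ± √(13))/2
  = (-3 + √13)/2,  (-3 - √13)/2
Eigenvalues: (-3 + √13)/2, (-3 - √13)/2  (≈ 0.3028, -3.303)
The two irrational eigenvalues are distinct (simple), so each has alg. mult. = geom. mult. = 1.
Sum of geometric multiplicities equals n, so A has n independent eigenvectors.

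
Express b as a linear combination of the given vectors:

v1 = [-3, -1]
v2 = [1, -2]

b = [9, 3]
c1 = -3, c2 = 0

b = -3·v1 + 0·v2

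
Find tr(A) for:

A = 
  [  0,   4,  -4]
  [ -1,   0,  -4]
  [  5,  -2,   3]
3

tr(A) = 0 + 0 + 3 = 3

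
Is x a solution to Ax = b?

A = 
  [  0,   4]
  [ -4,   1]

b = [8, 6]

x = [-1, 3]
No

Ax = [12, 7] ≠ b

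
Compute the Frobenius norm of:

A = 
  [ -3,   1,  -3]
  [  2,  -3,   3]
||A||_F = 6.403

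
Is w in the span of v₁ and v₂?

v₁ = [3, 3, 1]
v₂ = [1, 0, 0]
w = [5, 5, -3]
No

Form the augmented matrix and row-reduce:
[v₁|v₂|w] = 
  [  3,   1,   5]
  [  3,   0,   5]
  [  1,   0,  -3]
R2 → R2 - (1)·R1
R3 → R3 - (1/3)·R1
R3 → R3 - (1/3)·R2
REF = 
  [    3,     1,     5]
  [    0,    -1,     0]
  [    0,     0, -14/3]

Row 3 reads [0 0 | -14/3], i.e. 0 = -14/3, so the system is inconsistent and w ∉ span{v₁, v₂}.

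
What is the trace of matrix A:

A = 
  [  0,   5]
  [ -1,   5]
5

tr(A) = 0 + 5 = 5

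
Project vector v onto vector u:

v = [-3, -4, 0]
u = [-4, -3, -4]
proj_u(v) = [-96/41, -72/41, -96/41]

v·u = (-3)(-4) + (-4)(-3) + (0)(-4) = 24
u·u = (-4)² + (-3)² + (-4)² = 41
proj_u(v) = (v·u / u·u) × u = (24/41) × u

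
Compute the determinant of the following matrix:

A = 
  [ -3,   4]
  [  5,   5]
-35

For a 2×2 matrix, det = ad - bc = (-3)(5) - (4)(5) = -35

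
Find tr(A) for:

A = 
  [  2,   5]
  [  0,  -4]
-2

tr(A) = 2 + -4 = -2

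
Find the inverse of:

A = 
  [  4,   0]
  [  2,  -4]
det(A) = (4)(-4) - (0)(2) = -16
For a 2×2 matrix, A⁻¹ = (1/det(A)) · [[d, -b], [-c, a]]
    = (-1/16) · [[-4, 0], [-2, 4]]

A⁻¹ = 
  [ 1/4,    0]
  [ 1/8, -1/4]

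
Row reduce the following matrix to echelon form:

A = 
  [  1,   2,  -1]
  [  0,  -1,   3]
Row operations:
No row operations needed (already in echelon form).

Resulting echelon form:
REF = 
  [  1,   2,  -1]
  [  0,  -1,   3]

Rank = 2 (number of non-zero pivot rows).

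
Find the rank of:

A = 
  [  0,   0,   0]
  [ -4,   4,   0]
rank(A) = 1

Row reduce:
Swap R1 ↔ R2
REF = 
  [ -4,   4,   0]
  [  0,   0,   0]
Pivot columns: 1 → 1 pivot.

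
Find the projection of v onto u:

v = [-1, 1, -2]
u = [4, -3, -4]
v·u = (-1)(4) + (1)(-3) + (-2)(-4) = 1
u·u = (4)² + (-3)² + (-4)² = 41
proj_u(v) = (v·u / u·u) × u = (1/41) × u

proj_u(v) = [4/41, -3/41, -4/41]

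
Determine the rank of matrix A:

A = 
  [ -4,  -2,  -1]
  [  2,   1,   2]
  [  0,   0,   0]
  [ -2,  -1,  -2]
rank(A) = 2

Row reduce:
R2 → R2 + (1/2)·R1
R4 → R4 - (1/2)·R1
R4 → R4 + (1)·R2
REF = 
  [ -4,  -2,  -1]
  [  0,   0, 3/2]
  [  0,   0,   0]
  [  0,   0,   0]
Pivot columns: 1, 3 → 2 pivots.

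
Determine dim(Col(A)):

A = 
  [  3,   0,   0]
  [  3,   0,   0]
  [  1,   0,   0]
dim(Col(A)) = 1

Row reduce:
R2 → R2 - (1)·R1
R3 → R3 - (1/3)·R1
REF = 
  [  3,   0,   0]
  [  0,   0,   0]
  [  0,   0,   0]
Pivot columns: 1 → 1 pivot.
dim(Col(A)) = number of pivot columns = 1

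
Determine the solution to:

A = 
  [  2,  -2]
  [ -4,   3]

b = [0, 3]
Row reduce the augmented matrix [A|b]:
R2 → R2 + (2)·R1
REF = 
  [  2,  -2,   0]
  [  0,  -1,   3]

Back-substitution:
x₂ = 3 / (-1) = -3
x₁ = (0 - (-2)(-3)) / 2 = -3

x = [-3, -3]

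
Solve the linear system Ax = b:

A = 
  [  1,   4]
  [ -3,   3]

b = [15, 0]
Row reduce the augmented matrix [A|b]:
R2 → R2 + (3)·R1
REF = 
  [  1,   4,  15]
  [  0,  15,  45]

Back-substitution:
x₂ = 45 / 15 = 3
x₁ = (15 - (4)(3)) / 1 = 3

x = [3, 3]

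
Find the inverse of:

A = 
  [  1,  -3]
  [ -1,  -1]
det(A) = (1)(-1) - (-3)(-1) = -4
For a 2×2 matrix, A⁻¹ = (1/det(A)) · [[d, -b], [-c, a]]
    = (-1/4) · [[-1, 3], [1, 1]]

A⁻¹ = 
  [ 1/4, -3/4]
  [-1/4, -1/4]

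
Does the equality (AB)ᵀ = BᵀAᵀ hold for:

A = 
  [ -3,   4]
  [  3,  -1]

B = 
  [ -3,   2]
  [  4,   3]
Yes

(AB)ᵀ = 
  [ 25, -13]
  [  6,   3]

BᵀAᵀ = 
  [ 25, -13]
  [  6,   3]

Both sides are equal — this is the standard identity (AB)ᵀ = BᵀAᵀ, which holds for all A, B.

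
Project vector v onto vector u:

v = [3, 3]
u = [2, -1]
proj_u(v) = [6/5, -3/5]

v·u = (3)(2) + (3)(-1) = 3
u·u = (2)² + (-1)² = 5
proj_u(v) = (v·u / u·u) × u = (3/5) × u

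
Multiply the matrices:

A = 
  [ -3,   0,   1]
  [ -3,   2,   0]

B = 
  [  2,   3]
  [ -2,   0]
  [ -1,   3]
A is 2×3 and B is 3×2, so AB is 2×2. Each entry is (row of A)·(column of B):
AB[1,1] = (-3)(2) + (0)(-2) + (1)(-1) = -7
AB[1,2] = (-3)(3) + (0)(0) + (1)(3) = -6
AB[2,1] = (-3)(2) + (2)(-2) + (0)(-1) = -10
AB[2,2] = (-3)(3) + (2)(0) + (0)(3) = -9

AB = 
  [ -7,  -6]
  [-10,  -9]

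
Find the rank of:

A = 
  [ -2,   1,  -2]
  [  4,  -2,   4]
Row reduce:
R2 → R2 + (2)·R1
REF = 
  [ -2,   1,  -2]
  [  0,   0,   0]
Pivot columns: 1 → 1 pivot.

rank(A) = 1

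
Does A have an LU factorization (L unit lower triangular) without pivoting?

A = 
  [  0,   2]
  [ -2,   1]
No.
A[1,1] = 0 but A[2,1] = -2 ≠ 0. Any LU with L unit lower triangular has (LU)[1,1] = U[1,1] and (LU)[2,1] = L[2,1]·U[1,1]; matching A forces U[1,1] = 0, which then forces (LU)[2,1] = 0 ≠ -2. A row swap (pivoting) is required.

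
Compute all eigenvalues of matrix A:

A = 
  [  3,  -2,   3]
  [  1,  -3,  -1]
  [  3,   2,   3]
Characteristic polynomial: det(λI - A) = λ³ - 3λ² - 14λ - 24
Testing integer divisors of the constant term: p(6) = 0, so (λ - 6) is a factor:
p(λ) = (λ - 6)(λ² + 3λ + 4)
λ² + 3λ + 4 = 0  ⇒  λ = (-3 ± √((3)² - 4·(4)))/2 = (-3 ± √(-7))/2
  = (-3 + i√7)/2,  (-3 - i√7)/2

λ = 6, (-3 + i√7)/2, (-3 - i√7)/2  (≈ 6, -1.5 + 1.323i, -1.5 - 1.323i)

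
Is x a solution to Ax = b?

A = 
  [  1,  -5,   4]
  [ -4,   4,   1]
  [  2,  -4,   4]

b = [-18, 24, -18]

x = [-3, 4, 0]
No

Ax = [-23, 28, -22] ≠ b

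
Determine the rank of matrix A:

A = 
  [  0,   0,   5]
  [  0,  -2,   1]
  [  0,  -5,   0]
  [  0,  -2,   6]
rank(A) = 2

Row reduce:
Swap R1 ↔ R2
R3 → R3 - (5/2)·R1
R4 → R4 - (1)·R1
R3 → R3 + (1/2)·R2
R4 → R4 - (1)·R2
REF = 
  [  0,  -2,   1]
  [  0,   0,   5]
  [  0,   0,   0]
  [  0,   0,   0]
Pivot columns: 2, 3 → 2 pivots.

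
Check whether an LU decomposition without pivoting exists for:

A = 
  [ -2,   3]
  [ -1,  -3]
Yes.
A[1,1] = -2 ≠ 0, so Gaussian elimination proceeds without a row swap: multiplier ℓ₂₁ = (-1)/(-2) = 1/2, and U[2,2] = -3 - (1/2)(3) = -9/2.
L = 
  [  1,   0]
  [1/2,   1]
U = 
  [  -2,    3]
  [   0, -9/2]
Check row 2 of LU: [(1/2)(-2), (1/2)(3) + (-9/2)] = [-1, -3] = row 2 of A ✓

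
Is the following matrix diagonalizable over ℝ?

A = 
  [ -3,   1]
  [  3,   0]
Yes

tr(A) = -3, det(A) = -3
Characteristic polynomial: λ² - tr(A)λ + det(A) = λ² + 3λ - 3
λ² + 3λ - 3 = 0  ⇒  λ = (-3 ± √((3)² - 4·(-3)))/2 = (-3 ± √(21))/2
  = (-3 + √21)/2,  (-3 - √21)/2
Eigenvalues: (-3 + √21)/2, (-3 - √21)/2  (≈ 0.7913, -3.791)
The two irrational eigenvalues are distinct (simple), so each has alg. mult. = geom. mult. = 1.
Sum of geometric multiplicities equals n, so A has n independent eigenvectors.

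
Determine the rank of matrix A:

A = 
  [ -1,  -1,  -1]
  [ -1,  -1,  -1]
rank(A) = 1

Row reduce:
R2 → R2 - (1)·R1
REF = 
  [ -1,  -1,  -1]
  [  0,   0,   0]
Pivot columns: 1 → 1 pivot.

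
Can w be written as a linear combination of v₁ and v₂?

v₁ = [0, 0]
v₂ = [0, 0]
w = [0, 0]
Yes

Form the augmented matrix and row-reduce:
[v₁|v₂|w] = 
  [  0,   0,   0]
  [  0,   0,   0]
(already in echelon form — no row operations needed)

No row of the form [0 0 | nonzero], so the system is consistent. Back-substitution gives c₁ = 0, c₂ = 0: w = (0)·v₁ + (0)·v₂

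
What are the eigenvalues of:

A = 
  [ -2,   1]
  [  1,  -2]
λ = -1, -3

tr(A) = -4, det(A) = 3
Characteristic polynomial: λ² - tr(A)λ + det(A) = λ² + 4λ + 3
λ² + 4λ + 3 = (λ + 3)(λ + 1)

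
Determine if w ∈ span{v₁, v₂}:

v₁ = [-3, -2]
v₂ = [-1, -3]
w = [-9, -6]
Yes

Form the augmented matrix and row-reduce:
[v₁|v₂|w] = 
  [ -3,  -1,  -9]
  [ -2,  -3,  -6]
R2 → R2 - (2/3)·R1
REF = 
  [  -3,   -1,   -9]
  [   0, -7/3,    0]

No row of the form [0 0 | nonzero], so the system is consistent. Back-substitution gives c₁ = 3, c₂ = 0: w = (3)·v₁ + (0)·v₂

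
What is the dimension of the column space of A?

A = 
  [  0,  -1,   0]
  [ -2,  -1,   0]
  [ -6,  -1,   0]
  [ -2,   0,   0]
dim(Col(A)) = 2

Row reduce:
Swap R1 ↔ R2
R3 → R3 - (3)·R1
R4 → R4 - (1)·R1
R3 → R3 + (2)·R2
R4 → R4 + (1)·R2
REF = 
  [ -2,  -1,   0]
  [  0,  -1,   0]
  [  0,   0,   0]
  [  0,   0,   0]
Pivot columns: 1, 2 → 2 pivots.
dim(Col(A)) = number of pivot columns = 2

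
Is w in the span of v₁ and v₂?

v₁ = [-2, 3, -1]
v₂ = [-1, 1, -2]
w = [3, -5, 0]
Yes

Form the augmented matrix and row-reduce:
[v₁|v₂|w] = 
  [ -2,  -1,   3]
  [  3,   1,  -5]
  [ -1,  -2,   0]
R2 → R2 + (3/2)·R1
R3 → R3 - (1/2)·R1
R3 → R3 - (3)·R2
REF = 
  [  -2,   -1,    3]
  [   0, -1/2, -1/2]
  [   0,    0,    0]

No row of the form [0 0 | nonzero], so the system is consistent. Back-substitution gives c₁ = -2, c₂ = 1: w = (-2)·v₁ + (1)·v₂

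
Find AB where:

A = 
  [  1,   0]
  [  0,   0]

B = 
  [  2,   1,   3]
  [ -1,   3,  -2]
AB = 
  [  2,   1,   3]
  [  0,   0,   0]

A is 2×2 and B is 2×3, so AB is 2×3. Each entry is (row of A)·(column of B):
AB[1,1] = (1)(2) + (0)(-1) = 2
AB[1,2] = (1)(1) + (0)(3) = 1
AB[1,3] = (1)(3) + (0)(-2) = 3
AB[2,1] = (0)(2) + (0)(-1) = 0
AB[2,2] = (0)(1) + (0)(3) = 0
AB[2,3] = (0)(3) + (0)(-2) = 0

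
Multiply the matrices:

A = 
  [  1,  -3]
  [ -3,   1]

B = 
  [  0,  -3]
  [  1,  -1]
AB = 
  [ -3,   0]
  [  1,   8]

A is 2×2 and B is 2×2, so AB is 2×2. Each entry is (row of A)·(column of B):
AB[1,1] = (1)(0) + (-3)(1) = -3
AB[1,2] = (1)(-3) + (-3)(-1) = 0
AB[2,1] = (-3)(0) + (1)(1) = 1
AB[2,2] = (-3)(-3) + (1)(-1) = 8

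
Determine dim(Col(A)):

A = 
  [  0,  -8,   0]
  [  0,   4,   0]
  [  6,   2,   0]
Row reduce:
Swap R1 ↔ R3
R3 → R3 + (2)·R2
REF = 
  [  6,   2,   0]
  [  0,   4,   0]
  [  0,   0,   0]
Pivot columns: 1, 2 → 2 pivots.
dim(Col(A)) = number of pivot columns = 2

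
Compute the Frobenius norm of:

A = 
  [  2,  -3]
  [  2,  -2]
||A||_F = 4.583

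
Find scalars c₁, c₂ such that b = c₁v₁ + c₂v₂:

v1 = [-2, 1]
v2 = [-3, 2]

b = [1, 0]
c1 = -2, c2 = 1

b = -2·v1 + 1·v2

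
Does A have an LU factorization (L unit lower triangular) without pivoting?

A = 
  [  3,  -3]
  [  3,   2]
Yes.
A[1,1] = 3 ≠ 0, so Gaussian elimination proceeds without a row swap: multiplier ℓ₂₁ = (3)/(3) = 1, and U[2,2] = 2 - (1)(-3) = 5.
L = 
  [  1,   0]
  [  1,   1]
U = 
  [  3,  -3]
  [  0,   5]
Check row 2 of LU: [(1)(3), (1)(-3) + 5] = [3, 2] = row 2 of A ✓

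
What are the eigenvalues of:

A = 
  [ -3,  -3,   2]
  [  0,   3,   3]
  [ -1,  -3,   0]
λ = -2, 1 + i√5, 1 - i√5  (≈ -2, 1 + 2.236i, 1 - 2.236i)

Characteristic polynomial: det(λI - A) = λ³ + 2λ + 12
Testing integer divisors of the constant term: p(-2) = 0, so (λ + 2) is a factor:
p(λ) = (λ + 2)(λ² - 2λ + 6)
λ² - 2λ + 6 = 0  ⇒  λ = (2 ± √((-2)² - 4·(6)))/2 = (2 ± √(-20))/2
  = 1 + i√5,  1 - i√5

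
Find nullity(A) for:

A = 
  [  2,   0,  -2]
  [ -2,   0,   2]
nullity(A) = 2

Row reduce:
R2 → R2 + (1)·R1
REF = 
  [  2,   0,  -2]
  [  0,   0,   0]
Pivot columns: 1 → 1 pivot.
rank(A) = 1, so nullity(A) = 3 - 1 = 2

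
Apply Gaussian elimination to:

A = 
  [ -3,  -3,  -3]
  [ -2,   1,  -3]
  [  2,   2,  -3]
Row operations:
R2 → R2 - (2/3)·R1
R3 → R3 + (2/3)·R1

Resulting echelon form:
REF = 
  [ -3,  -3,  -3]
  [  0,   3,  -1]
  [  0,   0,  -5]

Rank = 3 (number of non-zero pivot rows).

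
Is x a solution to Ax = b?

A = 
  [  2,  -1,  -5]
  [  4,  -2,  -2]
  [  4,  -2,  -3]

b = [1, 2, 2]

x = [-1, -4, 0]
No

Ax = [2, 4, 4] ≠ b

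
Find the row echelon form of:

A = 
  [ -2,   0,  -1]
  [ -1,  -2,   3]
Row operations:
R2 → R2 - (1/2)·R1

Resulting echelon form:
REF = 
  [ -2,   0,  -1]
  [  0,  -2, 7/2]

Rank = 2 (number of non-zero pivot rows).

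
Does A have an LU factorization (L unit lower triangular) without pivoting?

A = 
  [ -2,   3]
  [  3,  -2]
Yes.
A[1,1] = -2 ≠ 0, so Gaussian elimination proceeds without a row swap: multiplier ℓ₂₁ = (3)/(-2) = -3/2, and U[2,2] = -2 - (-3/2)(3) = 5/2.
L = 
  [   1,    0]
  [-3/2,    1]
U = 
  [ -2,   3]
  [  0, 5/2]
Check row 2 of LU: [(-3/2)(-2), (-3/2)(3) + (5/2)] = [3, -2] = row 2 of A ✓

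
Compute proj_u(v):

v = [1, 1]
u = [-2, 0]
proj_u(v) = [1, 0]

v·u = (1)(-2) + (1)(0) = -2
u·u = (-2)² + (0)² = 4
proj_u(v) = (v·u / u·u) × u = (-2/4) × u = (-1/2) × u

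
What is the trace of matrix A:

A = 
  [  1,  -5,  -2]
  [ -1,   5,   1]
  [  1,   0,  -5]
1

tr(A) = 1 + 5 + -5 = 1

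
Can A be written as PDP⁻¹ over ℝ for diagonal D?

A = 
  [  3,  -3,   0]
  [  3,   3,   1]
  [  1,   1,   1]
No

Characteristic polynomial: det(λI - A) = λ³ - 7λ² + 23λ - 12
By the rational root theorem any rational root is an integer dividing 12; none of those is a root, so p(λ) has no rational roots and hence (being an irreducible cubic) no repeated roots.
Discriminant of the cubic: Δ = -8323
Δ < 0 ⇒ one real eigenvalue and a complex-conjugate pair: λ ≈ 3.184 + 2.973i, 3.184 - 2.973i, 0.6325
Has complex eigenvalues (not diagonalizable over ℝ).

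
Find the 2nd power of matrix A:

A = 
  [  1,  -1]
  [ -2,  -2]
A² = A·A:
A²[1,1] = (1)(1) + (-1)(-2) = 3
A²[1,2] = (1)(-1) + (-1)(-2) = 1
A²[2,1] = (-2)(1) + (-2)(-2) = 2
A²[2,2] = (-2)(-1) + (-2)(-2) = 6
A² = 
  [  3,   1]
  [  2,   6]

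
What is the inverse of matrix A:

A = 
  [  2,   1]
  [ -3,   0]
det(A) = (2)(0) - (1)(-3) = 3
For a 2×2 matrix, A⁻¹ = (1/det(A)) · [[d, -b], [-c, a]]
    = (1/3) · [[0, -1], [3, 2]]

A⁻¹ = 
  [   0, -1/3]
  [   1,  2/3]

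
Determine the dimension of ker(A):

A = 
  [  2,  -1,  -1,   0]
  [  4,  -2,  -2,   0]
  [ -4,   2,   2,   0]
nullity(A) = 3

Row reduce:
R2 → R2 - (2)·R1
R3 → R3 + (2)·R1
REF = 
  [  2,  -1,  -1,   0]
  [  0,   0,   0,   0]
  [  0,   0,   0,   0]
Pivot columns: 1 → 1 pivot.
rank(A) = 1, so nullity(A) = 4 - 1 = 3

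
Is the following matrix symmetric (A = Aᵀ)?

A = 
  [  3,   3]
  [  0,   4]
No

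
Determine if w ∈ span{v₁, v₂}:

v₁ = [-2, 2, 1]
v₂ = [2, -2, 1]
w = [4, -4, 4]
Yes

Form the augmented matrix and row-reduce:
[v₁|v₂|w] = 
  [ -2,   2,   4]
  [  2,  -2,  -4]
  [  1,   1,   4]
R2 → R2 + (1)·R1
R3 → R3 + (1/2)·R1
Swap R2 ↔ R3
REF = 
  [ -2,   2,   4]
  [  0,   2,   6]
  [  0,   0,   0]

No row of the form [0 0 | nonzero], so the system is consistent. Back-substitution gives c₁ = 1, c₂ = 3: w = (1)·v₁ + (3)·v₂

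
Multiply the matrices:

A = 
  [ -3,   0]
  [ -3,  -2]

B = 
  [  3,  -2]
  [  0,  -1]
AB = 
  [ -9,   6]
  [ -9,   8]

A is 2×2 and B is 2×2, so AB is 2×2. Each entry is (row of A)·(column of B):
AB[1,1] = (-3)(3) + (0)(0) = -9
AB[1,2] = (-3)(-2) + (0)(-1) = 6
AB[2,1] = (-3)(3) + (-2)(0) = -9
AB[2,2] = (-3)(-2) + (-2)(-1) = 8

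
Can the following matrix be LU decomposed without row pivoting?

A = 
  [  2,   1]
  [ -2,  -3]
Yes.
A[1,1] = 2 ≠ 0, so Gaussian elimination proceeds without a row swap: multiplier ℓ₂₁ = (-2)/(2) = -1, and U[2,2] = -3 - (-1)(1) = -2.
L = 
  [  1,   0]
  [ -1,   1]
U = 
  [  2,   1]
  [  0,  -2]
Check row 2 of LU: [(-1)(2), (-1)(1) + (-2)] = [-2, -3] = row 2 of A ✓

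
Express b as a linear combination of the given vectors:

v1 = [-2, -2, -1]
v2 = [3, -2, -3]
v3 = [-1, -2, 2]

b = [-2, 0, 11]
c1 = -2, c2 = -1, c3 = 3

b = -2·v1 + -1·v2 + 3·v3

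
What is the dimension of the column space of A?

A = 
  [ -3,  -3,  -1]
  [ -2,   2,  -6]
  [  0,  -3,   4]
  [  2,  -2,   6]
Row reduce:
R2 → R2 - (2/3)·R1
R4 → R4 + (2/3)·R1
R3 → R3 + (3/4)·R2
R4 → R4 + (1)·R2
REF = 
  [   -3,    -3,    -1]
  [    0,     4, -16/3]
  [    0,     0,     0]
  [    0,     0,     0]
Pivot columns: 1, 2 → 2 pivots.
dim(Col(A)) = number of pivot columns = 2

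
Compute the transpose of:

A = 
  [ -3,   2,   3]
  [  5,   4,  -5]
Aᵀ = 
  [ -3,   5]
  [  2,   4]
  [  3,  -5]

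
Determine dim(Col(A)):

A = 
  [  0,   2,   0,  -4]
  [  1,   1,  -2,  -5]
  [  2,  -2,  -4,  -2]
dim(Col(A)) = 2

Row reduce:
Swap R1 ↔ R2
R3 → R3 - (2)·R1
R3 → R3 + (2)·R2
REF = 
  [  1,   1,  -2,  -5]
  [  0,   2,   0,  -4]
  [  0,   0,   0,   0]
Pivot columns: 1, 2 → 2 pivots.
dim(Col(A)) = number of pivot columns = 2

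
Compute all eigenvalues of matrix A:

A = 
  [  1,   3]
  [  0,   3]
tr(A) = 4, det(A) = 3
Characteristic polynomial: λ² - tr(A)λ + det(A) = λ² - 4λ + 3
λ² - 4λ + 3 = (λ - 1)(λ - 3)

λ = 3, 1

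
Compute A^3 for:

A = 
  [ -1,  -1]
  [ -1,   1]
A^3 = 
  [ -2,  -2]
  [ -2,   2]

A² = A·A:
A²[1,1] = (-1)(-1) + (-1)(-1) = 2
A²[1,2] = (-1)(-1) + (-1)(1) = 0
A²[2,1] = (-1)(-1) + (1)(-1) = 0
A²[2,2] = (-1)(-1) + (1)(1) = 2
A² = 
  [  2,   0]
  [  0,   2]

A^3 = A^2·A:
A^3[1,1] = (2)(-1) + (0)(-1) = -2
A^3[1,2] = (2)(-1) + (0)(1) = -2
A^3[2,1] = (0)(-1) + (2)(-1) = -2
A^3[2,2] = (0)(-1) + (2)(1) = 2
A^3 = 
  [ -2,  -2]
  [ -2,   2]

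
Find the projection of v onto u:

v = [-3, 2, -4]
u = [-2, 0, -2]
proj_u(v) = [-7/2, 0, -7/2]

v·u = (-3)(-2) + (2)(0) + (-4)(-2) = 14
u·u = (-2)² + (0)² + (-2)² = 8
proj_u(v) = (v·u / u·u) × u = (14/8) × u = (7/4) × u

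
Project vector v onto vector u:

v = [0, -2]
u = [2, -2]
proj_u(v) = [1, -1]

v·u = (0)(2) + (-2)(-2) = 4
u·u = (2)² + (-2)² = 8
proj_u(v) = (v·u / u·u) × u = (4/8) × u = (1/2) × u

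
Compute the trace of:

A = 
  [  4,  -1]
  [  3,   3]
7

tr(A) = 4 + 3 = 7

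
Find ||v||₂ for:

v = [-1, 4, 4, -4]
7

||v||₂ = √((-1)² + (4)² + (4)² + (-4)²) = √49 = 7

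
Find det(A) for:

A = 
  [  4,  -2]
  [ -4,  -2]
For a 2×2 matrix, det = ad - bc = (4)(-2) - (-2)(-4) = -16

det(A) = -16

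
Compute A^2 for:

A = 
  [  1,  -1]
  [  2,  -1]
A² = A·A:
A²[1,1] = (1)(1) + (-1)(2) = -1
A²[1,2] = (1)(-1) + (-1)(-1) = 0
A²[2,1] = (2)(1) + (-1)(2) = 0
A²[2,2] = (2)(-1) + (-1)(-1) = -1
A² = 
  [ -1,   0]
  [  0,  -1]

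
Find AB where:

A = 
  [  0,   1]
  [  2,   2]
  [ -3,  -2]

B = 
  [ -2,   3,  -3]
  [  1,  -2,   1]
A is 3×2 and B is 2×3, so AB is 3×3. Each entry is (row of A)·(column of B):
AB[1,1] = (0)(-2) + (1)(1) = 1
AB[1,2] = (0)(3) + (1)(-2) = -2
AB[1,3] = (0)(-3) + (1)(1) = 1
AB[2,1] = (2)(-2) + (2)(1) = -2
AB[2,2] = (2)(3) + (2)(-2) = 2
AB[2,3] = (2)(-3) + (2)(1) = -4
AB[3,1] = (-3)(-2) + (-2)(1) = 4
AB[3,2] = (-3)(3) + (-2)(-2) = -5
AB[3,3] = (-3)(-3) + (-2)(1) = 7

AB = 
  [  1,  -2,   1]
  [ -2,   2,  -4]
  [  4,  -5,   7]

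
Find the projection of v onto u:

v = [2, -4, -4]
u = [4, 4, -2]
v·u = (2)(4) + (-4)(4) + (-4)(-2) = 0
u·u = (4)² + (4)² + (-2)² = 36
proj_u(v) = (v·u / u·u) × u = (0/36) × u = (0) × u

proj_u(v) = [0, 0, 0]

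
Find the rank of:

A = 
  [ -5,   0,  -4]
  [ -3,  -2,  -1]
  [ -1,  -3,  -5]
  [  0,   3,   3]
Row reduce:
R2 → R2 - (3/5)·R1
R3 → R3 - (1/5)·R1
R3 → R3 - (3/2)·R2
R4 → R4 + (3/2)·R2
R4 → R4 + (17/21)·R3
REF = 
  [    -5,      0,     -4]
  [     0,     -2,    7/5]
  [     0,      0, -63/10]
  [     0,      0,      0]
Pivot columns: 1, 2, 3 → 3 pivots.

rank(A) = 3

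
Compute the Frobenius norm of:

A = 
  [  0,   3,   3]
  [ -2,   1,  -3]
||A||_F = 5.657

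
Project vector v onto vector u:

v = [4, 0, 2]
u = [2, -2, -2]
proj_u(v) = [2/3, -2/3, -2/3]

v·u = (4)(2) + (0)(-2) + (2)(-2) = 4
u·u = (2)² + (-2)² + (-2)² = 12
proj_u(v) = (v·u / u·u) × u = (4/12) × u = (1/3) × u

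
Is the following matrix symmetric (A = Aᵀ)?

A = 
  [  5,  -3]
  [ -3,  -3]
Yes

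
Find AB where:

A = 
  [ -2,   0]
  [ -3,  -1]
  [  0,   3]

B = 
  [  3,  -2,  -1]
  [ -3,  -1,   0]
AB = 
  [ -6,   4,   2]
  [ -6,   7,   3]
  [ -9,  -3,   0]

A is 3×2 and B is 2×3, so AB is 3×3. Each entry is (row of A)·(column of B):
AB[1,1] = (-2)(3) + (0)(-3) = -6
AB[1,2] = (-2)(-2) + (0)(-1) = 4
AB[1,3] = (-2)(-1) + (0)(0) = 2
AB[2,1] = (-3)(3) + (-1)(-3) = -6
AB[2,2] = (-3)(-2) + (-1)(-1) = 7
AB[2,3] = (-3)(-1) + (-1)(0) = 3
AB[3,1] = (0)(3) + (3)(-3) = -9
AB[3,2] = (0)(-2) + (3)(-1) = -3
AB[3,3] = (0)(-1) + (3)(0) = 0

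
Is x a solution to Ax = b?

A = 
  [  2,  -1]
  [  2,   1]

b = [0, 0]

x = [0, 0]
Yes

Ax = [0, 0] = b ✓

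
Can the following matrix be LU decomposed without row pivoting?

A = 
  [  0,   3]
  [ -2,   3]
No.
A[1,1] = 0 but A[2,1] = -2 ≠ 0. Any LU with L unit lower triangular has (LU)[1,1] = U[1,1] and (LU)[2,1] = L[2,1]·U[1,1]; matching A forces U[1,1] = 0, which then forces (LU)[2,1] = 0 ≠ -2. A row swap (pivoting) is required.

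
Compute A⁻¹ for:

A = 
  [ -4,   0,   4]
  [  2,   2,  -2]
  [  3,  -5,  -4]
det(A) = (-4)·((2)(-4) - (-2)(-5)) - (0)·((2)(-4) - (-2)(3)) + (4)·((2)(-5) - (2)(3))
  = (-4)(-18) - (0)(-2) + (4)(-16)
  = 8
det(A) = 8 ≠ 0, so A is invertible.

Cofactors Cᵢⱼ = (-1)ⁱ⁺ʲ·Mᵢⱼ:
C = 
  [-18,   2, -16]
  [-20,   4, -20]
  [ -8,   0,  -8]

adj(A) = Cᵀ:
adj(A) = 
  [-18, -20,  -8]
  [  2,   4,   0]
  [-16, -20,  -8]

A⁻¹ = (1/8) · adj(A):
A⁻¹ = 
  [-9/4, -5/2,   -1]
  [ 1/4,  1/2,    0]
  [  -2, -5/2,   -1]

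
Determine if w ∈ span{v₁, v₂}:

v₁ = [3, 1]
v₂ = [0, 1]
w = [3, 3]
Yes

Form the augmented matrix and row-reduce:
[v₁|v₂|w] = 
  [  3,   0,   3]
  [  1,   1,   3]
R2 → R2 - (1/3)·R1
REF = 
  [  3,   0,   3]
  [  0,   1,   2]

No row of the form [0 0 | nonzero], so the system is consistent. Back-substitution gives c₁ = 1, c₂ = 2: w = (1)·v₁ + (2)·v₂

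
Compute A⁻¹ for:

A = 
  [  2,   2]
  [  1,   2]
det(A) = (2)(2) - (2)(1) = 2
For a 2×2 matrix, A⁻¹ = (1/det(A)) · [[d, -b], [-c, a]]
    = (1/2) · [[2, -2], [-1, 2]]

A⁻¹ = 
  [   1,   -1]
  [-1/2,    1]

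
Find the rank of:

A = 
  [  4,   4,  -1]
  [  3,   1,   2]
Row reduce:
R2 → R2 - (3/4)·R1
REF = 
  [   4,    4,   -1]
  [   0,   -2, 11/4]
Pivot columns: 1, 2 → 2 pivots.

rank(A) = 2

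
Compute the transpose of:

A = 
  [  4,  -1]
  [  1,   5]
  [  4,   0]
Aᵀ = 
  [  4,   1,   4]
  [ -1,   5,   0]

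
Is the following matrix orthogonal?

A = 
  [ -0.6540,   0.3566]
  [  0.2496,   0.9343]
No

AᵀA = 
  [  0.4900,   0]
  [  0,   1.0001]
≠ I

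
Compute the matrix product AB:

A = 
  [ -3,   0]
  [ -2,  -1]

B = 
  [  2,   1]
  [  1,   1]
A is 2×2 and B is 2×2, so AB is 2×2. Each entry is (row of A)·(column of B):
AB[1,1] = (-3)(2) + (0)(1) = -6
AB[1,2] = (-3)(1) + (0)(1) = -3
AB[2,1] = (-2)(2) + (-1)(1) = -5
AB[2,2] = (-2)(1) + (-1)(1) = -3

AB = 
  [ -6,  -3]
  [ -5,  -3]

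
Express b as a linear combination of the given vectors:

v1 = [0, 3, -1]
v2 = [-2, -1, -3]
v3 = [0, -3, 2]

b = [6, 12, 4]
c1 = 1, c2 = -3, c3 = -2

b = 1·v1 + -3·v2 + -2·v3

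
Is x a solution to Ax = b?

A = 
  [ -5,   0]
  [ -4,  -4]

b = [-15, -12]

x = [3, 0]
Yes

Ax = [-15, -12] = b ✓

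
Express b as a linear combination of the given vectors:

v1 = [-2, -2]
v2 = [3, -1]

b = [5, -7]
c1 = 2, c2 = 3

b = 2·v1 + 3·v2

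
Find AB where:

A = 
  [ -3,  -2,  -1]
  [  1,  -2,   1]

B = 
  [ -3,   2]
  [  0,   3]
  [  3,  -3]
A is 2×3 and B is 3×2, so AB is 2×2. Each entry is (row of A)·(column of B):
AB[1,1] = (-3)(-3) + (-2)(0) + (-1)(3) = 6
AB[1,2] = (-3)(2) + (-2)(3) + (-1)(-3) = -9
AB[2,1] = (1)(-3) + (-2)(0) + (1)(3) = 0
AB[2,2] = (1)(2) + (-2)(3) + (1)(-3) = -7

AB = 
  [  6,  -9]
  [  0,  -7]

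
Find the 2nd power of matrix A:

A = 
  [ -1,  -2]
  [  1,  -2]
A² = A·A:
A²[1,1] = (-1)(-1) + (-2)(1) = -1
A²[1,2] = (-1)(-2) + (-2)(-2) = 6
A²[2,1] = (1)(-1) + (-2)(1) = -3
A²[2,2] = (1)(-2) + (-2)(-2) = 2
A² = 
  [ -1,   6]
  [ -3,   2]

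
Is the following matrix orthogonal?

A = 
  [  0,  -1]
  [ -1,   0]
Yes

AᵀA = 
  [  1,   0]
  [  0,   1]
= I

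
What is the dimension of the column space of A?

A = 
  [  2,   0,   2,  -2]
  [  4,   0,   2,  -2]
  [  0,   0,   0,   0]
dim(Col(A)) = 2

Row reduce:
R2 → R2 - (2)·R1
REF = 
  [  2,   0,   2,  -2]
  [  0,   0,  -2,   2]
  [  0,   0,   0,   0]
Pivot columns: 1, 3 → 2 pivots.
dim(Col(A)) = number of pivot columns = 2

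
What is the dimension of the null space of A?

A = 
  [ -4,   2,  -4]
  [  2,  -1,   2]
nullity(A) = 2

Row reduce:
R2 → R2 + (1/2)·R1
REF = 
  [ -4,   2,  -4]
  [  0,   0,   0]
Pivot columns: 1 → 1 pivot.
rank(A) = 1, so nullity(A) = 3 - 1 = 2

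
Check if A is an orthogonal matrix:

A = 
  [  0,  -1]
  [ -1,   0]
Yes

AᵀA = 
  [  1,   0]
  [  0,   1]
= I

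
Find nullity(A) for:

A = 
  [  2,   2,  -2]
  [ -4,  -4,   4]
nullity(A) = 2

Row reduce:
R2 → R2 + (2)·R1
REF = 
  [  2,   2,  -2]
  [  0,   0,   0]
Pivot columns: 1 → 1 pivot.
rank(A) = 1, so nullity(A) = 3 - 1 = 2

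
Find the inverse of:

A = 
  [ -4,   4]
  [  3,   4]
det(A) = (-4)(4) - (4)(3) = -28
For a 2×2 matrix, A⁻¹ = (1/det(A)) · [[d, -b], [-c, a]]
    = (-1/28) · [[4, -4], [-3, -4]]

A⁻¹ = 
  [-1/7,  1/7]
  [3/28,  1/7]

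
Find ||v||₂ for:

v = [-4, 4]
5.657

||v||₂ = √((-4)² + (4)²) = √32 = 5.657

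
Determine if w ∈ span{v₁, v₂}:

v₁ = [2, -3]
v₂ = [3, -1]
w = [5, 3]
Yes

Form the augmented matrix and row-reduce:
[v₁|v₂|w] = 
  [  2,   3,   5]
  [ -3,  -1,   3]
R2 → R2 + (3/2)·R1
REF = 
  [   2,    3,    5]
  [   0,  7/2, 21/2]

No row of the form [0 0 | nonzero], so the system is consistent. Back-substitution gives c₁ = -2, c₂ = 3: w = (-2)·v₁ + (3)·v₂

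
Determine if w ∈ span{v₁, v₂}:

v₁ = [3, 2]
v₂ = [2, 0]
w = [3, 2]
Yes

Form the augmented matrix and row-reduce:
[v₁|v₂|w] = 
  [  3,   2,   3]
  [  2,   0,   2]
R2 → R2 - (2/3)·R1
REF = 
  [   3,    2,    3]
  [   0, -4/3,    0]

No row of the form [0 0 | nonzero], so the system is consistent. Back-substitution gives c₁ = 1, c₂ = 0: w = (1)·v₁ + (0)·v₂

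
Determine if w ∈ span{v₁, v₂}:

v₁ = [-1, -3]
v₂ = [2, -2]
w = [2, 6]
Yes

Form the augmented matrix and row-reduce:
[v₁|v₂|w] = 
  [ -1,   2,   2]
  [ -3,  -2,   6]
R2 → R2 - (3)·R1
REF = 
  [ -1,   2,   2]
  [  0,  -8,   0]

No row of the form [0 0 | nonzero], so the system is consistent. Back-substitution gives c₁ = -2, c₂ = 0: w = (-2)·v₁ + (0)·v₂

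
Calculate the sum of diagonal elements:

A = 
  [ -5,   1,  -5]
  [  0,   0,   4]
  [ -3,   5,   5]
0

tr(A) = -5 + 0 + 5 = 0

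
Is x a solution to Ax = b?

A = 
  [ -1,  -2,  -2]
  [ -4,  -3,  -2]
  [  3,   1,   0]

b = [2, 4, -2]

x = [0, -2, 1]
Yes

Ax = [2, 4, -2] = b ✓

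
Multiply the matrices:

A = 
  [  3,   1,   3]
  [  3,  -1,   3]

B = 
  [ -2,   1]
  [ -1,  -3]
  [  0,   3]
AB = 
  [ -7,   9]
  [ -5,  15]

A is 2×3 and B is 3×2, so AB is 2×2. Each entry is (row of A)·(column of B):
AB[1,1] = (3)(-2) + (1)(-1) + (3)(0) = -7
AB[1,2] = (3)(1) + (1)(-3) + (3)(3) = 9
AB[2,1] = (3)(-2) + (-1)(-1) + (3)(0) = -5
AB[2,2] = (3)(1) + (-1)(-3) + (3)(3) = 15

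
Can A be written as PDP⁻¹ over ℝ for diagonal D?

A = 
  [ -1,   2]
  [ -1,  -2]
No

tr(A) = -3, det(A) = 4
Characteristic polynomial: λ² - tr(A)λ + det(A) = λ² + 3λ + 4
λ² + 3λ + 4 = 0  ⇒  λ = (-3 ± √((3)² - 4·(4)))/2 = (-3 ± √(-7))/2
  = (-3 + i√7)/2,  (-3 - i√7)/2
Eigenvalues: (-3 + i√7)/2, (-3 - i√7)/2  (≈ -1.5 + 1.323i, -1.5 - 1.323i)
Has complex eigenvalues (not diagonalizable over ℝ).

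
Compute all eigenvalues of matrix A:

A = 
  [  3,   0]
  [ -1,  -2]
λ = 3, -2

tr(A) = 1, det(A) = -6
Characteristic polynomial: λ² - tr(A)λ + det(A) = λ² - λ - 6
λ² - λ - 6 = (λ + 2)(λ - 3)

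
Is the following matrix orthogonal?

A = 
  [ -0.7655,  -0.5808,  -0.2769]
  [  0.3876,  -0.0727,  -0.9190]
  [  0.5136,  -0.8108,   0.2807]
Yes

AᵀA = 
  [  1,   0,  -0.0001]
  [  0,   1,   0]
  [ -0.0001,   0,   1]
≈ I (equal to I up to the 4-dp rounding of the entries)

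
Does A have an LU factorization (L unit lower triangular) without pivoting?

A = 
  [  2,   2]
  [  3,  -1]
Yes.
A[1,1] = 2 ≠ 0, so Gaussian elimination proceeds without a row swap: multiplier ℓ₂₁ = (3)/(2) = 3/2, and U[2,2] = -1 - (3/2)(2) = -4.
L = 
  [  1,   0]
  [3/2,   1]
U = 
  [  2,   2]
  [  0,  -4]
Check row 2 of LU: [(3/2)(2), (3/2)(2) + (-4)] = [3, -1] = row 2 of A ✓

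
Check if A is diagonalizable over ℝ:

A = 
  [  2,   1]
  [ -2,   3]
No

tr(A) = 5, det(A) = 8
Characteristic polynomial: λ² - tr(A)λ + det(A) = λ² - 5λ + 8
λ² - 5λ + 8 = 0  ⇒  λ = (5 ± √((-5)² - 4·(8)))/2 = (5 ± √(-7))/2
  = (5 + i√7)/2,  (5 - i√7)/2
Eigenvalues: (5 + i√7)/2, (5 - i√7)/2  (≈ 2.5 + 1.323i, 2.5 - 1.323i)
Has complex eigenvalues (not diagonalizable over ℝ).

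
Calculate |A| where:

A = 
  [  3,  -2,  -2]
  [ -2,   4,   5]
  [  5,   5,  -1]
-73

Cofactor expansion along row 1:
det(A) = (3)·((4)(-1) - (5)(5)) - (-2)·((-2)(-1) - (5)(5)) + (-2)·((-2)(5) - (4)(5))
  = (3)(-29) - (-2)(-23) + (-2)(-30)
  = -73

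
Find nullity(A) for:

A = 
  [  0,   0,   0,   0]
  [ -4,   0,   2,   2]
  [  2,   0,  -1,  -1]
nullity(A) = 3

Row reduce:
Swap R1 ↔ R2
R3 → R3 + (1/2)·R1
REF = 
  [ -4,   0,   2,   2]
  [  0,   0,   0,   0]
  [  0,   0,   0,   0]
Pivot columns: 1 → 1 pivot.
rank(A) = 1, so nullity(A) = 4 - 1 = 3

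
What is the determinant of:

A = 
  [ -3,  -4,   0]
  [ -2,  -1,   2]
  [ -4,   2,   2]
34

Cofactor expansion along row 1:
det(A) = (-3)·((-1)(2) - (2)(2)) - (-4)·((-2)(2) - (2)(-4)) + (0)·((-2)(2) - (-1)(-4))
  = (-3)(-6) - (-4)(4) + (0)(-8)
  = 34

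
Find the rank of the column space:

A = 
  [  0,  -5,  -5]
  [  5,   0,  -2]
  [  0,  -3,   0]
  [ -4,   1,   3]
Row reduce:
Swap R1 ↔ R2
R4 → R4 + (4/5)·R1
R3 → R3 - (3/5)·R2
R4 → R4 + (1/5)·R2
R4 → R4 - (2/15)·R3
REF = 
  [  5,   0,  -2]
  [  0,  -5,  -5]
  [  0,   0,   3]
  [  0,   0,   0]
Pivot columns: 1, 2, 3 → 3 pivots.
dim(Col(A)) = number of pivot columns = 3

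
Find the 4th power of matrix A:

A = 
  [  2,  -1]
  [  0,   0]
A^4 = 
  [ 16,  -8]
  [  0,   0]

A² = A·A:
A²[1,1] = (2)(2) + (-1)(0) = 4
A²[1,2] = (2)(-1) + (-1)(0) = -2
A²[2,1] = (0)(2) + (0)(0) = 0
A²[2,2] = (0)(-1) + (0)(0) = 0
A² = 
  [  4,  -2]
  [  0,   0]

A^3 = A^2·A:
A^3[1,1] = (4)(2) + (-2)(0) = 8
A^3[1,2] = (4)(-1) + (-2)(0) = -4
A^3[2,1] = (0)(2) + (0)(0) = 0
A^3[2,2] = (0)(-1) + (0)(0) = 0
A^3 = 
  [  8,  -4]
  [  0,   0]

A^4 = A^3·A:
A^4[1,1] = (8)(2) + (-4)(0) = 16
A^4[1,2] = (8)(-1) + (-4)(0) = -8
A^4[2,1] = (0)(2) + (0)(0) = 0
A^4[2,2] = (0)(-1) + (0)(0) = 0
A^4 = 
  [ 16,  -8]
  [  0,   0]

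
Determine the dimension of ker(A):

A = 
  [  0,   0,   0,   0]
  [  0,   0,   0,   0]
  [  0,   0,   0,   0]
nullity(A) = 4

Row reduce:
(no row operations needed)
REF = 
  [  0,   0,   0,   0]
  [  0,   0,   0,   0]
  [  0,   0,   0,   0]
Pivot columns: none → 0 pivots.
rank(A) = 0, so nullity(A) = 4 - 0 = 4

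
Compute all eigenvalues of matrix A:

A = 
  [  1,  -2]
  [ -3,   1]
λ = 1 + √6, 1 - √6  (≈ 3.449, -1.449)

tr(A) = 2, det(A) = -5
Characteristic polynomial: λ² - tr(A)λ + det(A) = λ² - 2λ - 5
λ² - 2λ - 5 = 0  ⇒  λ = (2 ± √((-2)² - 4·(-5)))/2 = (2 ± √(24))/2
  = 1 + √6,  1 - √6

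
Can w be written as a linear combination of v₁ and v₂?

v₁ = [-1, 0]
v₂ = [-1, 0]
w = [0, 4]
No

Form the augmented matrix and row-reduce:
[v₁|v₂|w] = 
  [ -1,  -1,   0]
  [  0,   0,   4]
(already in echelon form — no row operations needed)

Row 2 reads [0 0 | 4], i.e. 0 = 4, so the system is inconsistent and w ∉ span{v₁, v₂}.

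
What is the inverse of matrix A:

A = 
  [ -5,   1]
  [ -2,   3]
det(A) = (-5)(3) - (1)(-2) = -13
For a 2×2 matrix, A⁻¹ = (1/det(A)) · [[d, -b], [-c, a]]
    = (-1/13) · [[3, -1], [2, -5]]

A⁻¹ = 
  [-3/13,  1/13]
  [-2/13,  5/13]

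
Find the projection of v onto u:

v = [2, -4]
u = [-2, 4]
v·u = (2)(-2) + (-4)(4) = -20
u·u = (-2)² + (4)² = 20
proj_u(v) = (v·u / u·u) × u = (-20/20) × u = (-1) × u

proj_u(v) = [2, -4]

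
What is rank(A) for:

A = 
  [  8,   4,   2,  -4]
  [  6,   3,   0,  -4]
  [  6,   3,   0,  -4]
rank(A) = 2

Row reduce:
R2 → R2 - (3/4)·R1
R3 → R3 - (3/4)·R1
R3 → R3 - (1)·R2
REF = 
  [   8,    4,    2,   -4]
  [   0,    0, -3/2,   -1]
  [   0,    0,    0,    0]
Pivot columns: 1, 3 → 2 pivots.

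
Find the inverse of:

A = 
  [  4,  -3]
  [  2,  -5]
det(A) = (4)(-5) - (-3)(2) = -14
For a 2×2 matrix, A⁻¹ = (1/det(A)) · [[d, -b], [-c, a]]
    = (-1/14) · [[-5, 3], [-2, 4]]

A⁻¹ = 
  [ 5/14, -3/14]
  [  1/7,  -2/7]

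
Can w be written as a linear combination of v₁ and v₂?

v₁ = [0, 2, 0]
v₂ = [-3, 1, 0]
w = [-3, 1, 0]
Yes

Form the augmented matrix and row-reduce:
[v₁|v₂|w] = 
  [  0,  -3,  -3]
  [  2,   1,   1]
  [  0,   0,   0]
Swap R1 ↔ R2
REF = 
  [  2,   1,   1]
  [  0,  -3,  -3]
  [  0,   0,   0]

No row of the form [0 0 | nonzero], so the system is consistent. Back-substitution gives c₁ = 0, c₂ = 1: w = (0)·v₁ + (1)·v₂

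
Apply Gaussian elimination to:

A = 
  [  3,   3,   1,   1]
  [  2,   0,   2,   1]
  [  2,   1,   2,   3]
Row operations:
R2 → R2 - (2/3)·R1
R3 → R3 - (2/3)·R1
R3 → R3 - (1/2)·R2

Resulting echelon form:
REF = 
  [   3,    3,    1,    1]
  [   0,   -2,  4/3,  1/3]
  [   0,    0,  2/3, 13/6]

Rank = 3 (number of non-zero pivot rows).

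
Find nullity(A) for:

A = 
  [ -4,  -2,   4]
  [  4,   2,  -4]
nullity(A) = 2

Row reduce:
R2 → R2 + (1)·R1
REF = 
  [ -4,  -2,   4]
  [  0,   0,   0]
Pivot columns: 1 → 1 pivot.
rank(A) = 1, so nullity(A) = 3 - 1 = 2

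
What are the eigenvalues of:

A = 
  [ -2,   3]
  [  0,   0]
λ = 0, -2

tr(A) = -2, det(A) = 0
Characteristic polynomial: λ² - tr(A)λ + det(A) = λ² + 2λ
λ² + 2λ = λ(λ + 2)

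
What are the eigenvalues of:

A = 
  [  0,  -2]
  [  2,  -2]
λ = -1 + i√3, -1 - i√3  (≈ -1 + 1.732i, -1 - 1.732i)

tr(A) = -2, det(A) = 4
Characteristic polynomial: λ² - tr(A)λ + det(A) = λ² + 2λ + 4
λ² + 2λ + 4 = 0  ⇒  λ = (-2 ± √((2)² - 4·(4)))/2 = (-2 ± √(-12))/2
  = -1 + i√3,  -1 - i√3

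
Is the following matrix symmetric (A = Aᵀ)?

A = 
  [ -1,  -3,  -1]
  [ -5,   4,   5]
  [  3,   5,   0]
No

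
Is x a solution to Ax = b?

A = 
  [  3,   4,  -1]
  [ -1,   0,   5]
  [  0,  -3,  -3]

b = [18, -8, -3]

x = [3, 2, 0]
No

Ax = [17, -3, -6] ≠ b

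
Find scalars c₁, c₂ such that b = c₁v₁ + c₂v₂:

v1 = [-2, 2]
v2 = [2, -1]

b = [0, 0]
c1 = 0, c2 = 0

b = 0·v1 + 0·v2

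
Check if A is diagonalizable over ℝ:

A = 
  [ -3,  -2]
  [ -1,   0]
Yes

tr(A) = -3, det(A) = -2
Characteristic polynomial: λ² - tr(A)λ + det(A) = λ² + 3λ - 2
λ² + 3λ - 2 = 0  ⇒  λ = (-3 ± √((3)² - 4·(-2)))/2 = (-3 ± √(17))/2
  = (-3 + √17)/2,  (-3 - √17)/2
Eigenvalues: (-3 + √17)/2, (-3 - √17)/2  (≈ 0.5616, -3.562)
The two irrational eigenvalues are distinct (simple), so each has alg. mult. = geom. mult. = 1.
Sum of geometric multiplicities equals n, so A has n independent eigenvectors.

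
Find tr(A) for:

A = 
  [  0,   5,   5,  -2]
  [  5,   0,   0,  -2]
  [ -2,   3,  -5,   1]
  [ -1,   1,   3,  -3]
-8

tr(A) = 0 + 0 + -5 + -3 = -8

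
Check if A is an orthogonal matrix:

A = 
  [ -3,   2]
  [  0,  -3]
No

AᵀA = 
  [  9,  -6]
  [ -6,  13]
≠ I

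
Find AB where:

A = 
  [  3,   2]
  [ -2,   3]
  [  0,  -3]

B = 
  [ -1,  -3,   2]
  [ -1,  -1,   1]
AB = 
  [ -5, -11,   8]
  [ -1,   3,  -1]
  [  3,   3,  -3]

A is 3×2 and B is 2×3, so AB is 3×3. Each entry is (row of A)·(column of B):
AB[1,1] = (3)(-1) + (2)(-1) = -5
AB[1,2] = (3)(-3) + (2)(-1) = -11
AB[1,3] = (3)(2) + (2)(1) = 8
AB[2,1] = (-2)(-1) + (3)(-1) = -1
AB[2,2] = (-2)(-3) + (3)(-1) = 3
AB[2,3] = (-2)(2) + (3)(1) = -1
AB[3,1] = (0)(-1) + (-3)(-1) = 3
AB[3,2] = (0)(-3) + (-3)(-1) = 3
AB[3,3] = (0)(2) + (-3)(1) = -3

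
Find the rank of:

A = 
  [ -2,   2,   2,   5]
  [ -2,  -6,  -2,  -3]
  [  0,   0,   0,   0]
rank(A) = 2

Row reduce:
R2 → R2 - (1)·R1
REF = 
  [ -2,   2,   2,   5]
  [  0,  -8,  -4,  -8]
  [  0,   0,   0,   0]
Pivot columns: 1, 2 → 2 pivots.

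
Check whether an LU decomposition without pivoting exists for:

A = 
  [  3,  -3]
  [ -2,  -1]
Yes.
A[1,1] = 3 ≠ 0, so Gaussian elimination proceeds without a row swap: multiplier ℓ₂₁ = (-2)/(3) = -2/3, and U[2,2] = -1 - (-2/3)(-3) = -3.
L = 
  [   1,    0]
  [-2/3,    1]
U = 
  [  3,  -3]
  [  0,  -3]
Check row 2 of LU: [(-2/3)(3), (-2/3)(-3) + (-3)] = [-2, -1] = row 2 of A ✓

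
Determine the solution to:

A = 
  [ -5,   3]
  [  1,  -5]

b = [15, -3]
Row reduce the augmented matrix [A|b]:
R2 → R2 + (1/5)·R1
REF = 
  [   -5,     3,    15]
  [    0, -22/5,     0]

Back-substitution:
x₂ = 0 / (-22/5) = 0
x₁ = (15 - (3)(0)) / (-5) = -3

x = [-3, 0]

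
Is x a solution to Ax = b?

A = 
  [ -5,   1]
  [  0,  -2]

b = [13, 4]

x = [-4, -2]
No

Ax = [18, 4] ≠ b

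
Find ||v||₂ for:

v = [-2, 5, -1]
5.477

||v||₂ = √((-2)² + (5)² + (-1)²) = √30 = 5.477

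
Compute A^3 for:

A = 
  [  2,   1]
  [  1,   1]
A² = A·A:
A²[1,1] = (2)(2) + (1)(1) = 5
A²[1,2] = (2)(1) + (1)(1) = 3
A²[2,1] = (1)(2) + (1)(1) = 3
A²[2,2] = (1)(1) + (1)(1) = 2
A² = 
  [  5,   3]
  [  3,   2]

A^3 = A^2·A:
A^3[1,1] = (5)(2) + (3)(1) = 13
A^3[1,2] = (5)(1) + (3)(1) = 8
A^3[2,1] = (3)(2) + (2)(1) = 8
A^3[2,2] = (3)(1) + (2)(1) = 5
A^3 = 
  [ 13,   8]
  [  8,   5]

Therefore
A^3 = 
  [ 13,   8]
  [  8,   5]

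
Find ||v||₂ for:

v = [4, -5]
6.403

||v||₂ = √((4)² + (-5)²) = √41 = 6.403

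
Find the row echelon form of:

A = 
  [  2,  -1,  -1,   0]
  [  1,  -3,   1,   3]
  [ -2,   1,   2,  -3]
Row operations:
R2 → R2 - (1/2)·R1
R3 → R3 + (1)·R1

Resulting echelon form:
REF = 
  [   2,   -1,   -1,    0]
  [   0, -5/2,  3/2,    3]
  [   0,    0,    1,   -3]

Rank = 3 (number of non-zero pivot rows).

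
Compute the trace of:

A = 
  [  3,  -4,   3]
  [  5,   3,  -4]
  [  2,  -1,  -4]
2

tr(A) = 3 + 3 + -4 = 2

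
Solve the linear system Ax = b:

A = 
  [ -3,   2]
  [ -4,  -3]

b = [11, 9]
x = [-3, 1]

Row reduce the augmented matrix [A|b]:
R2 → R2 - (4/3)·R1
REF = 
  [   -3,     2,    11]
  [    0, -17/3, -17/3]

Back-substitution:
x₂ = (-17/3) / (-17/3) = 1
x₁ = (11 - (2)(1)) / (-3) = -3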